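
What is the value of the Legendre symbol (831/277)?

0

First reduce: 831 ≡ 0 (mod 277).
Top reduces to 0: gcd > 1, so the symbol is 0.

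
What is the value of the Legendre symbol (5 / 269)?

Reciprocity: 5 ≡ 1 and 269 ≡ 1 (mod 4), so (5/269) = +(269/5).
Reduce top mod 5: now compute (4/5).
Pull out 2^2: since 5 ≡ 5 (mod 8), (2/5) = -1, so (2/5)^2 = +1.
Reached (1/5) = 1. Collecting the sign flips along the way, the symbol is +1.

1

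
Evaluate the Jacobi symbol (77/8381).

-1

Reciprocity: 77 ≡ 1 and 8381 ≡ 1 (mod 4), so (77/8381) = +(8381/77).
Reduce top mod 77: now compute (65/77).
Reciprocity: 65 ≡ 1 and 77 ≡ 1 (mod 4), so (65/77) = +(77/65).
Reduce top mod 65: now compute (12/65).
Pull out 2^2: since 65 ≡ 1 (mod 8), (2/65) = +1, so (2/65)^2 = +1.
Reciprocity: 3 ≡ 3 and 65 ≡ 1 (mod 4), so (3/65) = +(65/3).
Reduce top mod 3: now compute (2/3).
Pull out 2: since 3 ≡ 3 (mod 8), (2/3) = -1.
Reached (1/3) = 1. Collecting the sign flips along the way, the symbol is -1.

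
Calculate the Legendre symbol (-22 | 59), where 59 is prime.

First reduce: -22 ≡ 37 (mod 59).
Reciprocity: 37 ≡ 1 and 59 ≡ 3 (mod 4), so (37/59) = +(59/37).
Reduce top mod 37: now compute (22/37).
Pull out 2: since 37 ≡ 5 (mod 8), (2/37) = -1.
Reciprocity: 11 ≡ 3 and 37 ≡ 1 (mod 4), so (11/37) = +(37/11).
Reduce top mod 11: now compute (4/11).
Pull out 2^2: since 11 ≡ 3 (mod 8), (2/11) = -1, so (2/11)^2 = +1.
Reached (1/11) = 1. Collecting the sign flips along the way, the symbol is -1.

-1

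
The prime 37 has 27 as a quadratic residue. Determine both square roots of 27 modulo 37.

37 ≡ 1 (mod 4), so we find a root by search.
Trying successive values, 8² = 64 ≡ 27 (mod 37). The other root is 37 − 8 = 29.

8, 29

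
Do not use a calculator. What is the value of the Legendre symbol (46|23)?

First reduce: 46 ≡ 0 (mod 23).
Top reduces to 0: gcd > 1, so the symbol is 0.

0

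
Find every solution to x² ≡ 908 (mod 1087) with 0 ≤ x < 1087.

Since 1087 ≡ 3 (mod 4), a square root of 908 is 908^((1087+1)/4) = 908^272 mod 1087.
Repeated squaring: 908^2≡518, 908^4≡922, 908^8≡50, 908^16≡326, 908^32≡837, 908^64≡541, 908^128≡278, 908^256≡107 (mod 1087).
908^272 = 908^(256+16) ≡ 98 (mod 1087).
Check: 98² = 9604 ≡ 908 (mod 1087). The two roots are 98 and 989.

98, 989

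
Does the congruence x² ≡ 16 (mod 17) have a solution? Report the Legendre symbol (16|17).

1

Euler's criterion: (16/17) ≡ 16^8 (mod 17).
16^2 ≡ 1 (mod 17)
16^4 ≡ 1 (mod 17)
16^8 ≡ 1 (mod 17)
16^8 = 16^(8) ≡ 1 (mod 17).
Result is 1, so (16/17) = 1.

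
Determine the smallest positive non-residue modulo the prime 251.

2

(2/251) = −1, so 2 is the smallest positive non-residue mod 251.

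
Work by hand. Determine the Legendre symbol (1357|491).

First reduce: 1357 ≡ 375 (mod 491).
Reciprocity: 375 ≡ 3 and 491 ≡ 3 (mod 4), so (375/491) = −(491/375).
Reduce top mod 375: now compute (116/375).
Pull out 2^2: since 375 ≡ 7 (mod 8), (2/375) = +1, so (2/375)^2 = +1.
Reciprocity: 29 ≡ 1 and 375 ≡ 3 (mod 4), so (29/375) = +(375/29).
Reduce top mod 29: now compute (27/29).
Reciprocity: 27 ≡ 3 and 29 ≡ 1 (mod 4), so (27/29) = +(29/27).
Reduce top mod 27: now compute (2/27).
Pull out 2: since 27 ≡ 3 (mod 8), (2/27) = -1.
Reached (1/27) = 1. Collecting the sign flips along the way, the symbol is +1.

1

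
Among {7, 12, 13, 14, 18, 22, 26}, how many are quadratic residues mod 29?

3

(7/29) = +1 → QR.
(12/29) = -1 → non-residue.
(13/29) = +1 → QR.
(14/29) = -1 → non-residue.
(18/29) = -1 → non-residue.
(22/29) = +1 → QR.
(26/29) = -1 → non-residue.
Total quadratic residues among the 7: 3.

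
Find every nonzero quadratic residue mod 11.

Square k = 1,…,5 (k and 11−k give the same square):
1²=1, 2²=4, 3²=9, 4²≡5, 5²≡3 (mod 11).
So the quadratic residues mod 11 are {1, 3, 4, 5, 9}.

1,3,4,5,9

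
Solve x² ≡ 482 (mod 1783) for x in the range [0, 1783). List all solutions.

Since 1783 ≡ 3 (mod 4), a square root of 482 is 482^((1783+1)/4) = 482^446 mod 1783.
Repeated squaring: 482^2≡534, 482^4≡1659, 482^8≡1112, 482^16≡925, 482^32≡1568, 482^64≡1650, 482^128≡1642, 482^256≡268 (mod 1783).
482^446 = 482^(256+128+32+16+8+4+2) ≡ 1318 (mod 1783).
Check: 1318² = 1737124 ≡ 482 (mod 1783). The two roots are 465 and 1318.

465, 1318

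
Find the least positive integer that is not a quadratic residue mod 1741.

(2/1741) = −1, so 2 is the smallest positive non-residue mod 1741.

2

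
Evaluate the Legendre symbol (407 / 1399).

Reciprocity: 407 ≡ 3 and 1399 ≡ 3 (mod 4), so (407/1399) = −(1399/407).
Reduce top mod 407: now compute (178/407).
Pull out 2: since 407 ≡ 7 (mod 8), (2/407) = +1.
Reciprocity: 89 ≡ 1 and 407 ≡ 3 (mod 4), so (89/407) = +(407/89).
Reduce top mod 89: now compute (51/89).
Reciprocity: 51 ≡ 3 and 89 ≡ 1 (mod 4), so (51/89) = +(89/51).
Reduce top mod 51: now compute (38/51).
Pull out 2: since 51 ≡ 3 (mod 8), (2/51) = -1.
Reciprocity: 19 ≡ 3 and 51 ≡ 3 (mod 4), so (19/51) = −(51/19).
Reduce top mod 19: now compute (13/19).
Reciprocity: 13 ≡ 1 and 19 ≡ 3 (mod 4), so (13/19) = +(19/13).
Reduce top mod 13: now compute (6/13).
Pull out 2: since 13 ≡ 5 (mod 8), (2/13) = -1.
Reciprocity: 3 ≡ 3 and 13 ≡ 1 (mod 4), so (3/13) = +(13/3).
Reduce top mod 3: now compute (1/3).
Reached (1/3) = 1. Collecting the sign flips along the way, the symbol is +1.

1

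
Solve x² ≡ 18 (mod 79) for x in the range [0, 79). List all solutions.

27, 52

Since 79 ≡ 3 (mod 4), a square root of 18 is 18^((79+1)/4) = 18^20 mod 79.
Repeated squaring: 18^2≡8, 18^4≡64, 18^8≡67, 18^16≡65 (mod 79).
18^20 = 18^(16+4) ≡ 52 (mod 79).
Check: 52² = 2704 ≡ 18 (mod 79). The two roots are 27 and 52.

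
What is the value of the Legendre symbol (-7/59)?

-1

Euler's criterion: (-7/59) ≡ 52^29 (mod 59).
52^2 ≡ 49 (mod 59)
52^4 ≡ 41 (mod 59)
52^8 ≡ 29 (mod 59)
52^16 ≡ 15 (mod 59)
52^29 = 52^(16+8+4+1) ≡ 58 (mod 59).
Result is 58 ≡ −1, so (-7/59) = −1.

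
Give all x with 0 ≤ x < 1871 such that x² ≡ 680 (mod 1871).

773, 1098

Since 1871 ≡ 3 (mod 4), a square root of 680 is 680^((1871+1)/4) = 680^468 mod 1871.
Repeated squaring: 680^2≡263, 680^4≡1813, 680^8≡1493, 680^16≡688, 680^32≡1852, 680^64≡361, 680^128≡1222, 680^256≡226 (mod 1871).
680^468 = 680^(256+128+64+16+4) ≡ 1098 (mod 1871).
Check: 1098² = 1205604 ≡ 680 (mod 1871). The two roots are 773 and 1098.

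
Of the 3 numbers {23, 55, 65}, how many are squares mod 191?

2

(23/191) = +1 → QR.
(55/191) = -1 → non-residue.
(65/191) = +1 → QR.
Total quadratic residues among the 3: 2.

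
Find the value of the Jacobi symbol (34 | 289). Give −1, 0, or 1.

Pull out 2: since 289 ≡ 1 (mod 8), (2/289) = +1.
Reciprocity: 17 ≡ 1 and 289 ≡ 1 (mod 4), so (17/289) = +(289/17).
Reduce top mod 17: now compute (0/17).
Top reduces to 0: gcd > 1, so the symbol is 0.

0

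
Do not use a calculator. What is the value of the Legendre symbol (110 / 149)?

1

Euler's criterion: (110/149) ≡ 110^74 (mod 149).
110^2 ≡ 31 (mod 149)
110^4 ≡ 67 (mod 149)
110^8 ≡ 19 (mod 149)
110^16 ≡ 63 (mod 149)
110^32 ≡ 95 (mod 149)
110^64 ≡ 85 (mod 149)
110^74 = 110^(64+8+2) ≡ 1 (mod 149).
Result is 1, so (110/149) = 1.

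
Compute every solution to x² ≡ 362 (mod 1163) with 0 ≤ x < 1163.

249, 914

Since 1163 ≡ 3 (mod 4), a square root of 362 is 362^((1163+1)/4) = 362^291 mod 1163.
Repeated squaring: 362^2≡788, 362^4≡1065, 362^8≡300, 362^16≡449, 362^32≡402, 362^64≡1110, 362^128≡483, 362^256≡689 (mod 1163).
362^291 = 362^(256+32+2+1) ≡ 914 (mod 1163).
Check: 914² = 835396 ≡ 362 (mod 1163). The two roots are 249 and 914.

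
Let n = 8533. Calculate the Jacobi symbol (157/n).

Reciprocity: 157 ≡ 1 and 8533 ≡ 1 (mod 4), so (157/8533) = +(8533/157).
Reduce top mod 157: now compute (55/157).
Reciprocity: 55 ≡ 3 and 157 ≡ 1 (mod 4), so (55/157) = +(157/55).
Reduce top mod 55: now compute (47/55).
Reciprocity: 47 ≡ 3 and 55 ≡ 3 (mod 4), so (47/55) = −(55/47).
Reduce top mod 47: now compute (8/47).
Pull out 2^3: since 47 ≡ 7 (mod 8), (2/47) = +1, so (2/47)^3 = +1.
Reached (1/47) = 1. Collecting the sign flips along the way, the symbol is -1.

-1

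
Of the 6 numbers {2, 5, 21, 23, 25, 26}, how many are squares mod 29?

3

(2/29) = -1 → non-residue.
(5/29) = +1 → QR.
(21/29) = -1 → non-residue.
(23/29) = +1 → QR.
(25/29) = +1 → QR.
(26/29) = -1 → non-residue.
Total quadratic residues among the 6: 3.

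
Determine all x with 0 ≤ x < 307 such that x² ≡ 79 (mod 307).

Since 307 ≡ 3 (mod 4), a square root of 79 is 79^((307+1)/4) = 79^77 mod 307.
Repeated squaring: 79^2≡101, 79^4≡70, 79^8≡295, 79^16≡144, 79^32≡167, 79^64≡259 (mod 307).
79^77 = 79^(64+8+4+1) ≡ 155 (mod 307).
Check: 155² = 24025 ≡ 79 (mod 307). The two roots are 152 and 155.

152, 155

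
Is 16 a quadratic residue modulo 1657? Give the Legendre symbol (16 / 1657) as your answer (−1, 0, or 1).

Pull out 2^4: since 1657 ≡ 1 (mod 8), (2/1657) = +1, so (2/1657)^4 = +1.
Reached (1/1657) = 1. Collecting the sign flips along the way, the symbol is +1.

1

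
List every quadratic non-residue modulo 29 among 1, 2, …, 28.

2,3,8,10,11,12,14,15,17,18,19,21,26,27

Square k = 1,…,14 (k and 29−k give the same square):
1²=1, 2²=4, 3²=9, 4²=16, 5²=25, 6²≡7, 7²≡20, 8²≡6, 9²≡23, 10²≡13, 11²≡5, 12²≡28, 13²≡24, 14²≡22 (mod 29).
The residues are {1, 4, 5, 6, 7, 9, 13, 16, 20, 22, 23, 24, 25, 28}; the non-residues are the remaining 14 nonzero classes.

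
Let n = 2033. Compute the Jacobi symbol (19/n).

0

Reciprocity: 19 ≡ 3 and 2033 ≡ 1 (mod 4), so (19/2033) = +(2033/19).
Reduce top mod 19: now compute (0/19).
Top reduces to 0: gcd > 1, so the symbol is 0.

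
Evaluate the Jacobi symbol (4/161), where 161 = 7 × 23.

1

Pull out 2^2: since 161 ≡ 1 (mod 8), (2/161) = +1, so (2/161)^2 = +1.
Reached (1/161) = 1. Collecting the sign flips along the way, the symbol is +1.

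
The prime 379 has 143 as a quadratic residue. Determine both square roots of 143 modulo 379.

Since 379 ≡ 3 (mod 4), a square root of 143 is 143^((379+1)/4) = 143^95 mod 379.
Repeated squaring: 143^2≡362, 143^4≡289, 143^8≡141, 143^16≡173, 143^32≡367, 143^64≡144 (mod 379).
143^95 = 143^(64+16+8+4+2+1) ≡ 245 (mod 379).
Check: 245² = 60025 ≡ 143 (mod 379). The two roots are 134 and 245.

134, 245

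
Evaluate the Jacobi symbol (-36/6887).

-1

First reduce: -36 ≡ 6851 (mod 6887).
Reciprocity: 6851 ≡ 3 and 6887 ≡ 3 (mod 4), so (6851/6887) = −(6887/6851).
Reduce top mod 6851: now compute (36/6851).
Pull out 2^2: since 6851 ≡ 3 (mod 8), (2/6851) = -1, so (2/6851)^2 = +1.
Reciprocity: 9 ≡ 1 and 6851 ≡ 3 (mod 4), so (9/6851) = +(6851/9).
Reduce top mod 9: now compute (2/9).
Pull out 2: since 9 ≡ 1 (mod 8), (2/9) = +1.
Reached (1/9) = 1. Collecting the sign flips along the way, the symbol is -1.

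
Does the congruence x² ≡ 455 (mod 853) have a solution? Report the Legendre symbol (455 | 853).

-1

Euler's criterion: (455/853) ≡ 455^426 (mod 853).
455^2 ≡ 599 (mod 853)
455^4 ≡ 541 (mod 853)
455^8 ≡ 102 (mod 853)
455^16 ≡ 168 (mod 853)
455^32 ≡ 75 (mod 853)
455^64 ≡ 507 (mod 853)
455^128 ≡ 296 (mod 853)
455^256 ≡ 610 (mod 853)
455^426 = 455^(256+128+32+8+2) ≡ 852 (mod 853).
Result is 852 ≡ −1, so (455/853) = −1.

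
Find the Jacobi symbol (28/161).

0

Pull out 2^2: since 161 ≡ 1 (mod 8), (2/161) = +1, so (2/161)^2 = +1.
Reciprocity: 7 ≡ 3 and 161 ≡ 1 (mod 4), so (7/161) = +(161/7).
Reduce top mod 7: now compute (0/7).
Top reduces to 0: gcd > 1, so the symbol is 0.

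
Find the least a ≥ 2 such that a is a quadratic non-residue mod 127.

3

(2/127) = +1, so 2 is a residue.
(3/127) = −1, so 3 is the smallest positive non-residue mod 127.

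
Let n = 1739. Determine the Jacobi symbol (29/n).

1

Reciprocity: 29 ≡ 1 and 1739 ≡ 3 (mod 4), so (29/1739) = +(1739/29).
Reduce top mod 29: now compute (28/29).
Pull out 2^2: since 29 ≡ 5 (mod 8), (2/29) = -1, so (2/29)^2 = +1.
Reciprocity: 7 ≡ 3 and 29 ≡ 1 (mod 4), so (7/29) = +(29/7).
Reduce top mod 7: now compute (1/7).
Reached (1/7) = 1. Collecting the sign flips along the way, the symbol is +1.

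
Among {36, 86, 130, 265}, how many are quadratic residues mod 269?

2

(36/269) = +1 → QR.
(86/269) = -1 → non-residue.
(130/269) = -1 → non-residue.
(265/269) = +1 → QR.
Total quadratic residues among the 4: 2.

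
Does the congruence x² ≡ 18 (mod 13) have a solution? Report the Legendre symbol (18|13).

First reduce: 18 ≡ 5 (mod 13).
Reciprocity: 5 ≡ 1 and 13 ≡ 1 (mod 4), so (5/13) = +(13/5).
Reduce top mod 5: now compute (3/5).
Reciprocity: 3 ≡ 3 and 5 ≡ 1 (mod 4), so (3/5) = +(5/3).
Reduce top mod 3: now compute (2/3).
Pull out 2: since 3 ≡ 3 (mod 8), (2/3) = -1.
Reached (1/3) = 1. Collecting the sign flips along the way, the symbol is -1.

-1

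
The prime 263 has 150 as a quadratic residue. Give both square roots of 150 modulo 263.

Since 263 ≡ 3 (mod 4), a square root of 150 is 150^((263+1)/4) = 150^66 mod 263.
Repeated squaring: 150^2≡145, 150^4≡248, 150^8≡225, 150^16≡129, 150^32≡72, 150^64≡187 (mod 263).
150^66 = 150^(64+2) ≡ 26 (mod 263).
Check: 26² = 676 ≡ 150 (mod 263). The two roots are 26 and 237.

26, 237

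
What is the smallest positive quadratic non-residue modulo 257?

(2/257) = +1, so 2 is a residue.
(3/257) = −1, so 3 is the smallest positive non-residue mod 257.

3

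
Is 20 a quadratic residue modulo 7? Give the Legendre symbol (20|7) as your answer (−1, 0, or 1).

-1

Euler's criterion: (20/7) ≡ 6^3 (mod 7).
6^2 ≡ 1 (mod 7)
6^3 = 6^(2+1) ≡ 6 (mod 7).
Result is 6 ≡ −1, so (20/7) = −1.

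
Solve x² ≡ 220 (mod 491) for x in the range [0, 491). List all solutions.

165, 326

Since 491 ≡ 3 (mod 4), a square root of 220 is 220^((491+1)/4) = 220^123 mod 491.
Repeated squaring: 220^2≡282, 220^4≡473, 220^8≡324, 220^16≡393, 220^32≡275, 220^64≡11 (mod 491).
220^123 = 220^(64+32+16+8+2+1) ≡ 165 (mod 491).
Check: 165² = 27225 ≡ 220 (mod 491). The two roots are 165 and 326.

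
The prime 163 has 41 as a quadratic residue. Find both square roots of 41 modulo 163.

Since 163 ≡ 3 (mod 4), a square root of 41 is 41^((163+1)/4) = 41^41 mod 163.
Repeated squaring: 41^2≡51, 41^4≡156, 41^8≡49, 41^16≡119, 41^32≡143 (mod 163).
41^41 = 41^(32+8+1) ≡ 81 (mod 163).
Check: 81² = 6561 ≡ 41 (mod 163). The two roots are 81 and 82.

81, 82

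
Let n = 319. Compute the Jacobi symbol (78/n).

Pull out 2: since 319 ≡ 7 (mod 8), (2/319) = +1.
Reciprocity: 39 ≡ 3 and 319 ≡ 3 (mod 4), so (39/319) = −(319/39).
Reduce top mod 39: now compute (7/39).
Reciprocity: 7 ≡ 3 and 39 ≡ 3 (mod 4), so (7/39) = −(39/7).
Reduce top mod 7: now compute (4/7).
Pull out 2^2: since 7 ≡ 7 (mod 8), (2/7) = +1, so (2/7)^2 = +1.
Reached (1/7) = 1. Collecting the sign flips along the way, the symbol is +1.

1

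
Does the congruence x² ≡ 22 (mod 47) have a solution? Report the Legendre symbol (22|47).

Pull out 2: since 47 ≡ 7 (mod 8), (2/47) = +1.
Reciprocity: 11 ≡ 3 and 47 ≡ 3 (mod 4), so (11/47) = −(47/11).
Reduce top mod 11: now compute (3/11).
Reciprocity: 3 ≡ 3 and 11 ≡ 3 (mod 4), so (3/11) = −(11/3).
Reduce top mod 3: now compute (2/3).
Pull out 2: since 3 ≡ 3 (mod 8), (2/3) = -1.
Reached (1/3) = 1. Collecting the sign flips along the way, the symbol is -1.

-1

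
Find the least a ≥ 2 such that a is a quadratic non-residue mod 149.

(2/149) = −1, so 2 is the smallest positive non-residue mod 149.

2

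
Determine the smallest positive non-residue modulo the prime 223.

3

(2/223) = +1, so 2 is a residue.
(3/223) = −1, so 3 is the smallest positive non-residue mod 223.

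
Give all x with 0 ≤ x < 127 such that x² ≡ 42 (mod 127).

13, 114

Since 127 ≡ 3 (mod 4), a square root of 42 is 42^((127+1)/4) = 42^32 mod 127.
Repeated squaring: 42^2≡113, 42^4≡69, 42^8≡62, 42^16≡34, 42^32≡13 (mod 127).
42^32 = 42^(32) ≡ 13 (mod 127).
Check: 13² = 169 ≡ 42 (mod 127). The two roots are 13 and 114.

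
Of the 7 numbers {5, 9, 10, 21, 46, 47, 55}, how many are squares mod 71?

(5/71) = +1 → QR.
(9/71) = +1 → QR.
(10/71) = +1 → QR.
(21/71) = -1 → non-residue.
(46/71) = -1 → non-residue.
(47/71) = -1 → non-residue.
(55/71) = -1 → non-residue.
Total quadratic residues among the 7: 3.

3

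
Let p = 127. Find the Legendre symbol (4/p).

Euler's criterion: (4/127) ≡ 4^63 (mod 127).
4^2 ≡ 16 (mod 127)
4^4 ≡ 2 (mod 127)
4^8 ≡ 4 (mod 127)
4^16 ≡ 16 (mod 127)
4^32 ≡ 2 (mod 127)
4^63 = 4^(32+16+8+4+2+1) ≡ 1 (mod 127).
Result is 1, so (4/127) = 1.

1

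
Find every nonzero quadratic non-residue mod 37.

Square k = 1,…,18 (k and 37−k give the same square):
1²=1, 2²=4, 3²=9, 4²=16, 5²=25, 6²=36, 7²≡12, 8²≡27, 9²≡7, 10²≡26, 11²≡10, 12²≡33, 13²≡21, 14²≡11, 15²≡3, 16²≡34, 17²≡30, 18²≡28 (mod 37).
The residues are {1, 3, 4, 7, 9, 10, 11, 12, 16, 21, 25, 26, 27, 28, 30, 33, 34, 36}; the non-residues are the remaining 18 nonzero classes.

2,5,6,8,13,14,15,17,18,19,20,22,23,24,29,31,32,35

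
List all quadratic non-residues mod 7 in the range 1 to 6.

3, 5, 6

Square k = 1,…,3 (k and 7−k give the same square):
1²=1, 2²=4, 3²≡2 (mod 7).
The residues are {1, 2, 4}; the non-residues are the remaining 3 nonzero classes.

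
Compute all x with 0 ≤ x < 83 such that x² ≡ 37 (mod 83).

Since 83 ≡ 3 (mod 4), a square root of 37 is 37^((83+1)/4) = 37^21 mod 83.
Repeated squaring: 37^2≡41, 37^4≡21, 37^8≡26, 37^16≡12 (mod 83).
37^21 = 37^(16+4+1) ≡ 28 (mod 83).
Check: 28² = 784 ≡ 37 (mod 83). The two roots are 28 and 55.

28, 55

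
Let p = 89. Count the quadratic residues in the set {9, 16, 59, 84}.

3

(9/89) = +1 → QR.
(16/89) = +1 → QR.
(59/89) = -1 → non-residue.
(84/89) = +1 → QR.
Total quadratic residues among the 4: 3.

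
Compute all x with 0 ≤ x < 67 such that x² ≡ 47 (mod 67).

Since 67 ≡ 3 (mod 4), a square root of 47 is 47^((67+1)/4) = 47^17 mod 67.
Repeated squaring: 47^2≡65, 47^4≡4, 47^8≡16, 47^16≡55 (mod 67).
47^17 = 47^(16+1) ≡ 39 (mod 67).
Check: 39² = 1521 ≡ 47 (mod 67). The two roots are 28 and 39.

28, 39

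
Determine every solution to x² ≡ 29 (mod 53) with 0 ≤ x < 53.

53 ≡ 1 (mod 4), so we find a root by search.
Trying successive values, 20² = 400 ≡ 29 (mod 53). The other root is 53 − 20 = 33.

20, 33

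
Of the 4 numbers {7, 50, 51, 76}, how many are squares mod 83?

2

(7/83) = +1 → QR.
(50/83) = -1 → non-residue.
(51/83) = +1 → QR.
(76/83) = -1 → non-residue.
Total quadratic residues among the 4: 2.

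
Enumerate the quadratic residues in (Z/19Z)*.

Square k = 1,…,9 (k and 19−k give the same square):
1²=1, 2²=4, 3²=9, 4²=16, 5²≡6, 6²≡17, 7²≡11, 8²≡7, 9²≡5 (mod 19).
So the quadratic residues mod 19 are {1, 4, 5, 6, 7, 9, 11, 16, 17}.

1,4,5,6,7,9,11,16,17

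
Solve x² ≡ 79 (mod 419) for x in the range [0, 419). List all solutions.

Since 419 ≡ 3 (mod 4), a square root of 79 is 79^((419+1)/4) = 79^105 mod 419.
Repeated squaring: 79^2≡375, 79^4≡260, 79^8≡141, 79^16≡188, 79^32≡148, 79^64≡116 (mod 419).
79^105 = 79^(64+32+8+1) ≡ 238 (mod 419).
Check: 238² = 56644 ≡ 79 (mod 419). The two roots are 181 and 238.

181, 238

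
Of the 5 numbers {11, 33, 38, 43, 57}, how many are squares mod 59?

1

(11/59) = -1 → non-residue.
(33/59) = -1 → non-residue.
(38/59) = -1 → non-residue.
(43/59) = -1 → non-residue.
(57/59) = +1 → QR.
Total quadratic residues among the 5: 1.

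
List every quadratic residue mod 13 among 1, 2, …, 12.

Square k = 1,…,6 (k and 13−k give the same square):
1²=1, 2²=4, 3²=9, 4²≡3, 5²≡12, 6²≡10 (mod 13).
So the quadratic residues mod 13 are {1, 3, 4, 9, 10, 12}.

1 3 4 9 10 12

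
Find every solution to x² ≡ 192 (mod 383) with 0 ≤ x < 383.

Since 383 ≡ 3 (mod 4), a square root of 192 is 192^((383+1)/4) = 192^96 mod 383.
Repeated squaring: 192^2≡96, 192^4≡24, 192^8≡193, 192^16≡98, 192^32≡29, 192^64≡75 (mod 383).
192^96 = 192^(64+32) ≡ 260 (mod 383).
Check: 260² = 67600 ≡ 192 (mod 383). The two roots are 123 and 260.

123, 260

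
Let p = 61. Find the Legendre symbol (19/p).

Euler's criterion: (19/61) ≡ 19^30 (mod 61).
19^2 ≡ 56 (mod 61)
19^4 ≡ 25 (mod 61)
19^8 ≡ 15 (mod 61)
19^16 ≡ 42 (mod 61)
19^30 = 19^(16+8+4+2) ≡ 1 (mod 61).
Result is 1, so (19/61) = 1.

1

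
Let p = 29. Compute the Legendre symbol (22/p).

1

Euler's criterion: (22/29) ≡ 22^14 (mod 29).
22^2 ≡ 20 (mod 29)
22^4 ≡ 23 (mod 29)
22^8 ≡ 7 (mod 29)
22^14 = 22^(8+4+2) ≡ 1 (mod 29).
Result is 1, so (22/29) = 1.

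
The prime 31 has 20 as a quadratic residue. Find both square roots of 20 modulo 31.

12, 19

Since 31 ≡ 3 (mod 4), a square root of 20 is 20^((31+1)/4) = 20^8 mod 31.
Repeated squaring: 20^2≡28, 20^4≡9, 20^8≡19 (mod 31).
20^8 = 20^(8) ≡ 19 (mod 31).
Check: 19² = 361 ≡ 20 (mod 31). The two roots are 12 and 19.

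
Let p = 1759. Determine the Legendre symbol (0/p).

0

Top reduces to 0: gcd > 1, so the symbol is 0.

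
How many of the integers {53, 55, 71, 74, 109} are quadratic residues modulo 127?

2

(53/127) = -1 → non-residue.
(55/127) = -1 → non-residue.
(71/127) = +1 → QR.
(74/127) = +1 → QR.
(109/127) = -1 → non-residue.
Total quadratic residues among the 5: 2.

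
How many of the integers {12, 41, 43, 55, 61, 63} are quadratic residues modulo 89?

1

(12/89) = -1 → non-residue.
(41/89) = -1 → non-residue.
(43/89) = -1 → non-residue.
(55/89) = +1 → QR.
(61/89) = -1 → non-residue.
(63/89) = -1 → non-residue.
Total quadratic residues among the 6: 1.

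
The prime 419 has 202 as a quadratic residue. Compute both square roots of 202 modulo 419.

Since 419 ≡ 3 (mod 4), a square root of 202 is 202^((419+1)/4) = 202^105 mod 419.
Repeated squaring: 202^2≡161, 202^4≡362, 202^8≡316, 202^16≡134, 202^32≡358, 202^64≡369 (mod 419).
202^105 = 202^(64+32+8+1) ≡ 88 (mod 419).
Check: 88² = 7744 ≡ 202 (mod 419). The two roots are 88 and 331.

88, 331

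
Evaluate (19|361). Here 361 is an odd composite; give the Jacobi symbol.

Reciprocity: 19 ≡ 3 and 361 ≡ 1 (mod 4), so (19/361) = +(361/19).
Reduce top mod 19: now compute (0/19).
Top reduces to 0: gcd > 1, so the symbol is 0.

0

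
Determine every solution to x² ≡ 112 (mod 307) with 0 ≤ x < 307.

Since 307 ≡ 3 (mod 4), a square root of 112 is 112^((307+1)/4) = 112^77 mod 307.
Repeated squaring: 112^2≡264, 112^4≡7, 112^8≡49, 112^16≡252, 112^32≡262, 112^64≡183 (mod 307).
112^77 = 112^(64+8+4+1) ≡ 135 (mod 307).
Check: 135² = 18225 ≡ 112 (mod 307). The two roots are 135 and 172.

135, 172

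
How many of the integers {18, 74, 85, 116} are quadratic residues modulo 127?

(18/127) = +1 → QR.
(74/127) = +1 → QR.
(85/127) = -1 → non-residue.
(116/127) = -1 → non-residue.
Total quadratic residues among the 4: 2.

2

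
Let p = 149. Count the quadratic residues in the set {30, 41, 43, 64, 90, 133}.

3

(30/149) = +1 → QR.
(41/149) = -1 → non-residue.
(43/149) = -1 → non-residue.
(64/149) = +1 → QR.
(90/149) = -1 → non-residue.
(133/149) = +1 → QR.
Total quadratic residues among the 6: 3.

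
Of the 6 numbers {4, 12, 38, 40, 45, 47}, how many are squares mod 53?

(4/53) = +1 → QR.
(12/53) = -1 → non-residue.
(38/53) = +1 → QR.
(40/53) = +1 → QR.
(45/53) = -1 → non-residue.
(47/53) = +1 → QR.
Total quadratic residues among the 6: 4.

4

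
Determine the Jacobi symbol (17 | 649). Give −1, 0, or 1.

Reciprocity: 17 ≡ 1 and 649 ≡ 1 (mod 4), so (17/649) = +(649/17).
Reduce top mod 17: now compute (3/17).
Reciprocity: 3 ≡ 3 and 17 ≡ 1 (mod 4), so (3/17) = +(17/3).
Reduce top mod 3: now compute (2/3).
Pull out 2: since 3 ≡ 3 (mod 8), (2/3) = -1.
Reached (1/3) = 1. Collecting the sign flips along the way, the symbol is -1.

-1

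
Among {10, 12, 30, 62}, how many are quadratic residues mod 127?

(10/127) = -1 → non-residue.
(12/127) = -1 → non-residue.
(30/127) = +1 → QR.
(62/127) = +1 → QR.
Total quadratic residues among the 4: 2.

2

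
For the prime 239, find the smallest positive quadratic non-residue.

(2/239) = +1, so 2 is a residue.
(3/239) = +1, so 3 is a residue.
(4/239) = +1, so 4 is a residue.
(5/239) = +1, so 5 is a residue.
(6/239) = +1, so 6 is a residue.
(7/239) = −1, so 7 is the smallest positive non-residue mod 239.

7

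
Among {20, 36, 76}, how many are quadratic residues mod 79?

(20/79) = +1 → QR.
(36/79) = +1 → QR.
(76/79) = +1 → QR.
Total quadratic residues among the 3: 3.

3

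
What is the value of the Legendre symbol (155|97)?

-1

First reduce: 155 ≡ 58 (mod 97).
Pull out 2: since 97 ≡ 1 (mod 8), (2/97) = +1.
Reciprocity: 29 ≡ 1 and 97 ≡ 1 (mod 4), so (29/97) = +(97/29).
Reduce top mod 29: now compute (10/29).
Pull out 2: since 29 ≡ 5 (mod 8), (2/29) = -1.
Reciprocity: 5 ≡ 1 and 29 ≡ 1 (mod 4), so (5/29) = +(29/5).
Reduce top mod 5: now compute (4/5).
Pull out 2^2: since 5 ≡ 5 (mod 8), (2/5) = -1, so (2/5)^2 = +1.
Reached (1/5) = 1. Collecting the sign flips along the way, the symbol is -1.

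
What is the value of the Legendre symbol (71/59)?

Euler's criterion: (71/59) ≡ 12^29 (mod 59).
12^2 ≡ 26 (mod 59)
12^4 ≡ 27 (mod 59)
12^8 ≡ 21 (mod 59)
12^16 ≡ 28 (mod 59)
12^29 = 12^(16+8+4+1) ≡ 1 (mod 59).
Result is 1, so (71/59) = 1.

1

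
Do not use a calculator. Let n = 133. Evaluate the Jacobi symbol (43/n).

Reciprocity: 43 ≡ 3 and 133 ≡ 1 (mod 4), so (43/133) = +(133/43).
Reduce top mod 43: now compute (4/43).
Pull out 2^2: since 43 ≡ 3 (mod 8), (2/43) = -1, so (2/43)^2 = +1.
Reached (1/43) = 1. Collecting the sign flips along the way, the symbol is +1.

1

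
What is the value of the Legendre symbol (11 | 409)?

Reciprocity: 11 ≡ 3 and 409 ≡ 1 (mod 4), so (11/409) = +(409/11).
Reduce top mod 11: now compute (2/11).
Pull out 2: since 11 ≡ 3 (mod 8), (2/11) = -1.
Reached (1/11) = 1. Collecting the sign flips along the way, the symbol is -1.

-1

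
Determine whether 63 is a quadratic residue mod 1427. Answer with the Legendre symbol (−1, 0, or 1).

1

Reciprocity: 63 ≡ 3 and 1427 ≡ 3 (mod 4), so (63/1427) = −(1427/63).
Reduce top mod 63: now compute (41/63).
Reciprocity: 41 ≡ 1 and 63 ≡ 3 (mod 4), so (41/63) = +(63/41).
Reduce top mod 41: now compute (22/41).
Pull out 2: since 41 ≡ 1 (mod 8), (2/41) = +1.
Reciprocity: 11 ≡ 3 and 41 ≡ 1 (mod 4), so (11/41) = +(41/11).
Reduce top mod 11: now compute (8/11).
Pull out 2^3: since 11 ≡ 3 (mod 8), (2/11) = -1, so (2/11)^3 = -1.
Reached (1/11) = 1. Collecting the sign flips along the way, the symbol is +1.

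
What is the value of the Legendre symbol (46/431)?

Pull out 2: since 431 ≡ 7 (mod 8), (2/431) = +1.
Reciprocity: 23 ≡ 3 and 431 ≡ 3 (mod 4), so (23/431) = −(431/23).
Reduce top mod 23: now compute (17/23).
Reciprocity: 17 ≡ 1 and 23 ≡ 3 (mod 4), so (17/23) = +(23/17).
Reduce top mod 17: now compute (6/17).
Pull out 2: since 17 ≡ 1 (mod 8), (2/17) = +1.
Reciprocity: 3 ≡ 3 and 17 ≡ 1 (mod 4), so (3/17) = +(17/3).
Reduce top mod 3: now compute (2/3).
Pull out 2: since 3 ≡ 3 (mod 8), (2/3) = -1.
Reached (1/3) = 1. Collecting the sign flips along the way, the symbol is +1.

1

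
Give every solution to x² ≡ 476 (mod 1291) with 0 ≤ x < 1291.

Since 1291 ≡ 3 (mod 4), a square root of 476 is 476^((1291+1)/4) = 476^323 mod 1291.
Repeated squaring: 476^2≡651, 476^4≡353, 476^8≡673, 476^16≡1079, 476^32≡1050, 476^64≡1277, 476^128≡196, 476^256≡977 (mod 1291).
476^323 = 476^(256+64+2+1) ≡ 754 (mod 1291).
Check: 754² = 568516 ≡ 476 (mod 1291). The two roots are 537 and 754.

537, 754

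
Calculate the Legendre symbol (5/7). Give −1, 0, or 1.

-1

Euler's criterion: (5/7) ≡ 5^3 (mod 7).
5^2 ≡ 4 (mod 7)
5^3 = 5^(2+1) ≡ 6 (mod 7).
Result is 6 ≡ −1, so (5/7) = −1.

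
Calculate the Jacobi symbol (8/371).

-1

Pull out 2^3: since 371 ≡ 3 (mod 8), (2/371) = -1, so (2/371)^3 = -1.
Reached (1/371) = 1. Collecting the sign flips along the way, the symbol is -1.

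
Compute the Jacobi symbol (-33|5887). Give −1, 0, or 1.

First reduce: -33 ≡ 5854 (mod 5887).
Pull out 2: since 5887 ≡ 7 (mod 8), (2/5887) = +1.
Reciprocity: 2927 ≡ 3 and 5887 ≡ 3 (mod 4), so (2927/5887) = −(5887/2927).
Reduce top mod 2927: now compute (33/2927).
Reciprocity: 33 ≡ 1 and 2927 ≡ 3 (mod 4), so (33/2927) = +(2927/33).
Reduce top mod 33: now compute (23/33).
Reciprocity: 23 ≡ 3 and 33 ≡ 1 (mod 4), so (23/33) = +(33/23).
Reduce top mod 23: now compute (10/23).
Pull out 2: since 23 ≡ 7 (mod 8), (2/23) = +1.
Reciprocity: 5 ≡ 1 and 23 ≡ 3 (mod 4), so (5/23) = +(23/5).
Reduce top mod 5: now compute (3/5).
Reciprocity: 3 ≡ 3 and 5 ≡ 1 (mod 4), so (3/5) = +(5/3).
Reduce top mod 3: now compute (2/3).
Pull out 2: since 3 ≡ 3 (mod 8), (2/3) = -1.
Reached (1/3) = 1. Collecting the sign flips along the way, the symbol is +1.

1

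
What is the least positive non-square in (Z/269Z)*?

(2/269) = −1, so 2 is the smallest positive non-residue mod 269.

2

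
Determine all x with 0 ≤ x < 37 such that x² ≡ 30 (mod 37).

17, 20

37 ≡ 1 (mod 4), so we find a root by search.
Trying successive values, 17² = 289 ≡ 30 (mod 37). The other root is 37 − 17 = 20.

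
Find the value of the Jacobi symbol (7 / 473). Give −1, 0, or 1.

1

Reciprocity: 7 ≡ 3 and 473 ≡ 1 (mod 4), so (7/473) = +(473/7).
Reduce top mod 7: now compute (4/7).
Pull out 2^2: since 7 ≡ 7 (mod 8), (2/7) = +1, so (2/7)^2 = +1.
Reached (1/7) = 1. Collecting the sign flips along the way, the symbol is +1.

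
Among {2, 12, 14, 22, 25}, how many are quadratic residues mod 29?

(2/29) = -1 → non-residue.
(12/29) = -1 → non-residue.
(14/29) = -1 → non-residue.
(22/29) = +1 → QR.
(25/29) = +1 → QR.
Total quadratic residues among the 5: 2.

2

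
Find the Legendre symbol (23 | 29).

Euler's criterion: (23/29) ≡ 23^14 (mod 29).
23^2 ≡ 7 (mod 29)
23^4 ≡ 20 (mod 29)
23^8 ≡ 23 (mod 29)
23^14 = 23^(8+4+2) ≡ 1 (mod 29).
Result is 1, so (23/29) = 1.

1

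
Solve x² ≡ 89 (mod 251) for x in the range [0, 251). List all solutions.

66, 185

Since 251 ≡ 3 (mod 4), a square root of 89 is 89^((251+1)/4) = 89^63 mod 251.
Repeated squaring: 89^2≡140, 89^4≡22, 89^8≡233, 89^16≡73, 89^32≡58 (mod 251).
89^63 = 89^(32+16+8+4+2+1) ≡ 66 (mod 251).
Check: 66² = 4356 ≡ 89 (mod 251). The two roots are 66 and 185.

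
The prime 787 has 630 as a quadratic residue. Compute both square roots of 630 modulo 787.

Since 787 ≡ 3 (mod 4), a square root of 630 is 630^((787+1)/4) = 630^197 mod 787.
Repeated squaring: 630^2≡252, 630^4≡544, 630^8≡24, 630^16≡576, 630^32≡449, 630^64≡129, 630^128≡114 (mod 787).
630^197 = 630^(128+64+4+1) ≡ 241 (mod 787).
Check: 241² = 58081 ≡ 630 (mod 787). The two roots are 241 and 546.

241, 546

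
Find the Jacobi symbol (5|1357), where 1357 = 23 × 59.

Reciprocity: 5 ≡ 1 and 1357 ≡ 1 (mod 4), so (5/1357) = +(1357/5).
Reduce top mod 5: now compute (2/5).
Pull out 2: since 5 ≡ 5 (mod 8), (2/5) = -1.
Reached (1/5) = 1. Collecting the sign flips along the way, the symbol is -1.

-1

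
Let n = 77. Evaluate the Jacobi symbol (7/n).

Reciprocity: 7 ≡ 3 and 77 ≡ 1 (mod 4), so (7/77) = +(77/7).
Reduce top mod 7: now compute (0/7).
Top reduces to 0: gcd > 1, so the symbol is 0.

0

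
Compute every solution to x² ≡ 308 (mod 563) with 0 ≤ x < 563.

Since 563 ≡ 3 (mod 4), a square root of 308 is 308^((563+1)/4) = 308^141 mod 563.
Repeated squaring: 308^2≡280, 308^4≡143, 308^8≡181, 308^16≡107, 308^32≡189, 308^64≡252, 308^128≡448 (mod 563).
308^141 = 308^(128+8+4+1) ≡ 391 (mod 563).
Check: 391² = 152881 ≡ 308 (mod 563). The two roots are 172 and 391.

172, 391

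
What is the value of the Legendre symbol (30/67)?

Euler's criterion: (30/67) ≡ 30^33 (mod 67).
30^2 ≡ 29 (mod 67)
30^4 ≡ 37 (mod 67)
30^8 ≡ 29 (mod 67)
30^16 ≡ 37 (mod 67)
30^32 ≡ 29 (mod 67)
30^33 = 30^(32+1) ≡ 66 (mod 67).
Result is 66 ≡ −1, so (30/67) = −1.

-1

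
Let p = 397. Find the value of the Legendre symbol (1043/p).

1

Euler's criterion: (1043/397) ≡ 249^198 (mod 397).
249^2 ≡ 69 (mod 397)
249^4 ≡ 394 (mod 397)
249^8 ≡ 9 (mod 397)
249^16 ≡ 81 (mod 397)
249^32 ≡ 209 (mod 397)
249^64 ≡ 11 (mod 397)
249^128 ≡ 121 (mod 397)
249^198 = 249^(128+64+4+2) ≡ 1 (mod 397).
Result is 1, so (1043/397) = 1.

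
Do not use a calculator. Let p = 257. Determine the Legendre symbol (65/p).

-1

Reciprocity: 65 ≡ 1 and 257 ≡ 1 (mod 4), so (65/257) = +(257/65).
Reduce top mod 65: now compute (62/65).
Pull out 2: since 65 ≡ 1 (mod 8), (2/65) = +1.
Reciprocity: 31 ≡ 3 and 65 ≡ 1 (mod 4), so (31/65) = +(65/31).
Reduce top mod 31: now compute (3/31).
Reciprocity: 3 ≡ 3 and 31 ≡ 3 (mod 4), so (3/31) = −(31/3).
Reduce top mod 3: now compute (1/3).
Reached (1/3) = 1. Collecting the sign flips along the way, the symbol is -1.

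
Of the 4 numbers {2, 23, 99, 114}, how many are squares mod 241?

(2/241) = +1 → QR.
(23/241) = -1 → non-residue.
(99/241) = -1 → non-residue.
(114/241) = -1 → non-residue.
Total quadratic residues among the 4: 1.

1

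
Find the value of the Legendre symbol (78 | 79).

-1

Pull out 2: since 79 ≡ 7 (mod 8), (2/79) = +1.
Reciprocity: 39 ≡ 3 and 79 ≡ 3 (mod 4), so (39/79) = −(79/39).
Reduce top mod 39: now compute (1/39).
Reached (1/39) = 1. Collecting the sign flips along the way, the symbol is -1.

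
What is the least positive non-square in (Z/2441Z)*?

(2/2441) = +1, so 2 is a residue.
(3/2441) = −1, so 3 is the smallest positive non-residue mod 2441.

3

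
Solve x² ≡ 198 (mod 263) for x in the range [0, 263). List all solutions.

Since 263 ≡ 3 (mod 4), a square root of 198 is 198^((263+1)/4) = 198^66 mod 263.
Repeated squaring: 198^2≡17, 198^4≡26, 198^8≡150, 198^16≡145, 198^32≡248, 198^64≡225 (mod 263).
198^66 = 198^(64+2) ≡ 143 (mod 263).
Check: 143² = 20449 ≡ 198 (mod 263). The two roots are 120 and 143.

120, 143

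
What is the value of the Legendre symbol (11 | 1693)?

Reciprocity: 11 ≡ 3 and 1693 ≡ 1 (mod 4), so (11/1693) = +(1693/11).
Reduce top mod 11: now compute (10/11).
Pull out 2: since 11 ≡ 3 (mod 8), (2/11) = -1.
Reciprocity: 5 ≡ 1 and 11 ≡ 3 (mod 4), so (5/11) = +(11/5).
Reduce top mod 5: now compute (1/5).
Reached (1/5) = 1. Collecting the sign flips along the way, the symbol is -1.

-1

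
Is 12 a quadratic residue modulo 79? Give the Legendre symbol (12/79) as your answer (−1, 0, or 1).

Euler's criterion: (12/79) ≡ 12^39 (mod 79).
12^2 ≡ 65 (mod 79)
12^4 ≡ 38 (mod 79)
12^8 ≡ 22 (mod 79)
12^16 ≡ 10 (mod 79)
12^32 ≡ 21 (mod 79)
12^39 = 12^(32+4+2+1) ≡ 78 (mod 79).
Result is 78 ≡ −1, so (12/79) = −1.

-1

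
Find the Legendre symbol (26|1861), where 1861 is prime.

Pull out 2: since 1861 ≡ 5 (mod 8), (2/1861) = -1.
Reciprocity: 13 ≡ 1 and 1861 ≡ 1 (mod 4), so (13/1861) = +(1861/13).
Reduce top mod 13: now compute (2/13).
Pull out 2: since 13 ≡ 5 (mod 8), (2/13) = -1.
Reached (1/13) = 1. Collecting the sign flips along the way, the symbol is +1.

1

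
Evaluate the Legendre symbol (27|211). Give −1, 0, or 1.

-1

Reciprocity: 27 ≡ 3 and 211 ≡ 3 (mod 4), so (27/211) = −(211/27).
Reduce top mod 27: now compute (22/27).
Pull out 2: since 27 ≡ 3 (mod 8), (2/27) = -1.
Reciprocity: 11 ≡ 3 and 27 ≡ 3 (mod 4), so (11/27) = −(27/11).
Reduce top mod 11: now compute (5/11).
Reciprocity: 5 ≡ 1 and 11 ≡ 3 (mod 4), so (5/11) = +(11/5).
Reduce top mod 5: now compute (1/5).
Reached (1/5) = 1. Collecting the sign flips along the way, the symbol is -1.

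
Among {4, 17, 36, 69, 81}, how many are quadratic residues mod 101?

4

(4/101) = +1 → QR.
(17/101) = +1 → QR.
(36/101) = +1 → QR.
(69/101) = -1 → non-residue.
(81/101) = +1 → QR.
Total quadratic residues among the 5: 4.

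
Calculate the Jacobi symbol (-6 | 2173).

-1

First reduce: -6 ≡ 2167 (mod 2173).
Reciprocity: 2167 ≡ 3 and 2173 ≡ 1 (mod 4), so (2167/2173) = +(2173/2167).
Reduce top mod 2167: now compute (6/2167).
Pull out 2: since 2167 ≡ 7 (mod 8), (2/2167) = +1.
Reciprocity: 3 ≡ 3 and 2167 ≡ 3 (mod 4), so (3/2167) = −(2167/3).
Reduce top mod 3: now compute (1/3).
Reached (1/3) = 1. Collecting the sign flips along the way, the symbol is -1.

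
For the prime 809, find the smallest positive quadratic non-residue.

(2/809) = +1, so 2 is a residue.
(3/809) = −1, so 3 is the smallest positive non-residue mod 809.

3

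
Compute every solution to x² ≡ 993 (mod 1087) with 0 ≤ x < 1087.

Since 1087 ≡ 3 (mod 4), a square root of 993 is 993^((1087+1)/4) = 993^272 mod 1087.
Repeated squaring: 993^2≡140, 993^4≡34, 993^8≡69, 993^16≡413, 993^32≡997, 993^64≡491, 993^128≡854, 993^256≡1026 (mod 1087).
993^272 = 993^(256+16) ≡ 895 (mod 1087).
Check: 895² = 801025 ≡ 993 (mod 1087). The two roots are 192 and 895.

192, 895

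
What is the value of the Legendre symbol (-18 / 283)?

1

Euler's criterion: (-18/283) ≡ 265^141 (mod 283).
265^2 ≡ 41 (mod 283)
265^4 ≡ 266 (mod 283)
265^8 ≡ 6 (mod 283)
265^16 ≡ 36 (mod 283)
265^32 ≡ 164 (mod 283)
265^64 ≡ 11 (mod 283)
265^128 ≡ 121 (mod 283)
265^141 = 265^(128+8+4+1) ≡ 1 (mod 283).
Result is 1, so (-18/283) = 1.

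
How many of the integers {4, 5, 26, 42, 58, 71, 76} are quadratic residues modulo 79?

(4/79) = +1 → QR.
(5/79) = +1 → QR.
(26/79) = +1 → QR.
(42/79) = +1 → QR.
(58/79) = -1 → non-residue.
(71/79) = -1 → non-residue.
(76/79) = +1 → QR.
Total quadratic residues among the 7: 5.

5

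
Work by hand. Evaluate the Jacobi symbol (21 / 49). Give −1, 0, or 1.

Reciprocity: 21 ≡ 1 and 49 ≡ 1 (mod 4), so (21/49) = +(49/21).
Reduce top mod 21: now compute (7/21).
Reciprocity: 7 ≡ 3 and 21 ≡ 1 (mod 4), so (7/21) = +(21/7).
Reduce top mod 7: now compute (0/7).
Top reduces to 0: gcd > 1, so the symbol is 0.

0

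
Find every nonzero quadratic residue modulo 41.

Square k = 1,…,20 (k and 41−k give the same square):
1²=1, 2²=4, 3²=9, 4²=16, 5²=25, 6²=36, 7²≡8, 8²≡23, 9²≡40, 10²≡18, 11²≡39, 12²≡21, 13²≡5, 14²≡32, 15²≡20, 16²≡10, 17²≡2, 18²≡37, 19²≡33, 20²≡31 (mod 41).
So the quadratic residues mod 41 are {1, 2, 4, 5, 8, 9, 10, 16, 18, 20, 21, 23, 25, 31, 32, 33, 36, 37, 39, 40}.

1, 2, 4, 5, 8, 9, 10, 16, 18, 20, 21, 23, 25, 31, 32, 33, 36, 37, 39, 40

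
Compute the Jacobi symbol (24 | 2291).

Pull out 2^3: since 2291 ≡ 3 (mod 8), (2/2291) = -1, so (2/2291)^3 = -1.
Reciprocity: 3 ≡ 3 and 2291 ≡ 3 (mod 4), so (3/2291) = −(2291/3).
Reduce top mod 3: now compute (2/3).
Pull out 2: since 3 ≡ 3 (mod 8), (2/3) = -1.
Reached (1/3) = 1. Collecting the sign flips along the way, the symbol is -1.

-1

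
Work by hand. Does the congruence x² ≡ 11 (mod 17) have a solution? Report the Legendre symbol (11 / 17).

-1

Reciprocity: 11 ≡ 3 and 17 ≡ 1 (mod 4), so (11/17) = +(17/11).
Reduce top mod 11: now compute (6/11).
Pull out 2: since 11 ≡ 3 (mod 8), (2/11) = -1.
Reciprocity: 3 ≡ 3 and 11 ≡ 3 (mod 4), so (3/11) = −(11/3).
Reduce top mod 3: now compute (2/3).
Pull out 2: since 3 ≡ 3 (mod 8), (2/3) = -1.
Reached (1/3) = 1. Collecting the sign flips along the way, the symbol is -1.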